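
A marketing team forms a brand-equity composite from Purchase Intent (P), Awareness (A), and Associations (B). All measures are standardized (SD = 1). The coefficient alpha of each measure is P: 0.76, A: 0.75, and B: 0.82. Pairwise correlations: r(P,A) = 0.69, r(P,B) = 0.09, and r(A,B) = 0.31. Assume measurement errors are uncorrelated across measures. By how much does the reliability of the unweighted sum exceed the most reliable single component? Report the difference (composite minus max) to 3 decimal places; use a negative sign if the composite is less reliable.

0.051

Var(sum) = 3 + 2.18 = 5.18; true-score variance = 2.33 + 2.18 = 4.51; composite reliability = 0.8707.
Max component reliability = 0.8200.
Difference = 0.8707 − 0.8200 = 0.051.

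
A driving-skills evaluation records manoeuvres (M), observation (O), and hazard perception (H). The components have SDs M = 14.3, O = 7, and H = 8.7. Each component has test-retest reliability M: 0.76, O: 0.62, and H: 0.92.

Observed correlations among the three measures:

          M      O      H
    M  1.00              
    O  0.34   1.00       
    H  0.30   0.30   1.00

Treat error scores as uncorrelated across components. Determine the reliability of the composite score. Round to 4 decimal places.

Var(M+O+H) = 14.3² + 7² + 8.7² + 2·[14.3·7·0.34 + 14.3·8.7·0.30 + 7·8.7·0.30] = 329.18 + 179.254 = 508.434.
With uncorrelated errors the cross-covariances are all true-score covariance, so they carry over unchanged; only the diagonal terms shrink to ρᵢσᵢ².
True-score variance = [14.3²·0.76 + 7²·0.62 + 8.7²·0.92] + 179.254 = 255.427 + 179.254 = 434.681.
Reliability = 434.681 / 508.434 = 0.8549.

0.8549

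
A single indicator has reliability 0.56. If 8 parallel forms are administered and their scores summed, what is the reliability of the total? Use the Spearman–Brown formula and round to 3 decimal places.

0.911

ρ_k = kρ / (1 + (k−1)ρ) = 8·0.56 / (1 + 7·0.56) = 4.480 / 4.920 = 0.911.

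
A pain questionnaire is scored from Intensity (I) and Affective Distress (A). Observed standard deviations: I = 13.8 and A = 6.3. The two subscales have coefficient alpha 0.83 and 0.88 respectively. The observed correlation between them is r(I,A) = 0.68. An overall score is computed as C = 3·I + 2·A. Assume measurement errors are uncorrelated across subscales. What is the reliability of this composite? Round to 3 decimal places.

Var(C) = 3²·13.8² + 2²·6.3² + 2·[6·13.8·6.3·0.68] = 1872.72 + 709.43 = 2582.15.
Under uncorrelated errors the observed covariances equal the true-score covariances, so only the own-variance terms attenuate.
True-score variance = [3²·13.8²·0.83 + 2²·6.3²·0.88] + 709.43 = 1562.3 + 709.43 = 2271.73.
Reliability = 2271.73 / 2582.15 = 0.880.

0.880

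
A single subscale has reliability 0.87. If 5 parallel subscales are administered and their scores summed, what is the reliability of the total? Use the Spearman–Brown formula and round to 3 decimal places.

ρ_k = kρ / (1 + (k−1)ρ) = 5·0.87 / (1 + 4·0.87) = 4.350 / 4.480 = 0.971.

0.971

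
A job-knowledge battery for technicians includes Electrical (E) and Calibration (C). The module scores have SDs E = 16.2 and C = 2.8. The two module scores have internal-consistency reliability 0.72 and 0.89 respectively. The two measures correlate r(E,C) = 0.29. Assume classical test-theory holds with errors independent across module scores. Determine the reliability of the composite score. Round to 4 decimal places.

0.7493

Var(E+C) = 16.2² + 2.8² + 2·[16.2·2.8·0.29] = 270.28 + 26.3088 = 296.589.
Because errors are independent across components, Cov(Tᵢ,Tⱼ) = Cov(Xᵢ,Xⱼ); the off-diagonal part of the true-score variance is the same as above.
True-score variance = [16.2²·0.72 + 2.8²·0.89] + 26.3088 = 195.934 + 26.3088 = 222.243.
Reliability = 222.243 / 296.589 = 0.7493.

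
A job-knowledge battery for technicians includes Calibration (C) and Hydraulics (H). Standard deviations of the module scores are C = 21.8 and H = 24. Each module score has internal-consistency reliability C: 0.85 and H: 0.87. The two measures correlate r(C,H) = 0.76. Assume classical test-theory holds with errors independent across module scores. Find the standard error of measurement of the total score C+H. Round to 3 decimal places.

Var(total) = 1051.24 + 795.264 = 1846.5.
True-score variance = 905.074 + 795.264 = 1700.34, so reliability = 0.9208.
Error variance = 1846.5 − 1700.34 = 146.166; SEM = √146.166 = 12.090.

12.090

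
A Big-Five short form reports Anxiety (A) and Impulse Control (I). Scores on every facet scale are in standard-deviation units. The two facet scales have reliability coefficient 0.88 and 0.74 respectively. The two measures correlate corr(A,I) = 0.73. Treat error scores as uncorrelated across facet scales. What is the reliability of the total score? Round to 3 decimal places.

0.890

Var(A+I) = 2 + 2·[0.73] = 2 + 1.46 = 3.46.
Because errors are independent across components, Cov(Tᵢ,Tⱼ) = Cov(Xᵢ,Xⱼ); the off-diagonal part of the true-score variance is the same as above.
True-score variance = [0.88 + 0.74] + 1.46 = 1.62 + 1.46 = 3.08.
Reliability = 3.08 / 3.46 = 0.890.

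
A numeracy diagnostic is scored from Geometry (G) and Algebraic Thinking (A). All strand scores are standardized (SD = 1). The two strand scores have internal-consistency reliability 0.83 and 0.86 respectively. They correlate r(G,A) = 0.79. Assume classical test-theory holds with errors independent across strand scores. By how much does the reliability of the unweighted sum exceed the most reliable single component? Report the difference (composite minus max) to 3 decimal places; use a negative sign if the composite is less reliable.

Var(sum) = 2 + 1.58 = 3.58; true-score variance = 1.69 + 1.58 = 3.27; composite reliability = 0.9134.
Max component reliability = 0.8600.
Difference = 0.9134 − 0.8600 = 0.053.

0.053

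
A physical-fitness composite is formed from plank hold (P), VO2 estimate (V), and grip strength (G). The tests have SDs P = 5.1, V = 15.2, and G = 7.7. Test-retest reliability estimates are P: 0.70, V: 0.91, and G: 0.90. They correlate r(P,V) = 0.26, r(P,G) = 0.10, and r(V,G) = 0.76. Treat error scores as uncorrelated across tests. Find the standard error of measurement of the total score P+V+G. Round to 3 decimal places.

5.876

Var(total) = 316.34 + 226.065 = 542.405.
True-score variance = 281.814 + 226.065 = 507.88, so reliability = 0.9363.
Error variance = 542.405 − 507.88 = 34.5256; SEM = √34.5256 = 5.876.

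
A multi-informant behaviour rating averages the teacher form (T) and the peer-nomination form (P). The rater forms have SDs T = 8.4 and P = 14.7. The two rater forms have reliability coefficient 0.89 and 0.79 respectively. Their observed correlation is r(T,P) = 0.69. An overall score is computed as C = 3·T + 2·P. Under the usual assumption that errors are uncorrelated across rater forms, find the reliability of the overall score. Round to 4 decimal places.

Var(C) = 3²·8.4² + 2²·14.7² + 2·[6·8.4·14.7·0.69] = 1499.4 + 1022.41 = 2521.81.
Because errors are independent across components, Cov(Tᵢ,Tⱼ) = Cov(Xᵢ,Xⱼ); the off-diagonal part of the true-score variance is the same as above.
True-score variance = [3²·8.4²·0.89 + 2²·14.7²·0.79] + 1022.41 = 1248.03 + 1022.41 = 2270.44.
Reliability = 2270.44 / 2521.81 = 0.9003.

0.9003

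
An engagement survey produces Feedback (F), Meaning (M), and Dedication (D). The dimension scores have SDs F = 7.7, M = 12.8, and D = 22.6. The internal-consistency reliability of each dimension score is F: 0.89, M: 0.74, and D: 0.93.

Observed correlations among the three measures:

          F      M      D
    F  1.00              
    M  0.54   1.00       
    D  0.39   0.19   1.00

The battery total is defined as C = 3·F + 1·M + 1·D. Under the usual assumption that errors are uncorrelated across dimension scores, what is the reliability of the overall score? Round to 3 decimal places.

0.933

Var(C) = 3²·7.7² + 12.8² + 22.6² + 2·[3·7.7·12.8·0.54 + 3·7.7·22.6·0.39 + 12.8·22.6·0.19] = 1208.21 + 836.468 = 2044.68.
Because errors are independent across components, Cov(Tᵢ,Tⱼ) = Cov(Xᵢ,Xⱼ); the off-diagonal part of the true-score variance is the same as above.
True-score variance = [3²·7.7²·0.89 + 12.8²·0.74 + 22.6²·0.93] + 836.468 = 1071.16 + 836.468 = 1907.63.
Reliability = 1907.63 / 2044.68 = 0.933.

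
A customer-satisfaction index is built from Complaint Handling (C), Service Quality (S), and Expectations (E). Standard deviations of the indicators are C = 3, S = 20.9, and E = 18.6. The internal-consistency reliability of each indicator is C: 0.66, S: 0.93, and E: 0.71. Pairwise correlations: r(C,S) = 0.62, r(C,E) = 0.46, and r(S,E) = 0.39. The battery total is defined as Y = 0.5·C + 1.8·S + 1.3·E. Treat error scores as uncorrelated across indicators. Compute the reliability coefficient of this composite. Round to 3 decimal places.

0.904

Var(Y) = 0.5²·3² + 1.8²·20.9² + 1.3²·18.6² + 2·[0.9·3·20.9·0.62 + 0.65·3·18.6·0.46 + 2.34·20.9·18.6·0.39] = 2002.19 + 812.87 = 2815.06.
With uncorrelated errors the cross-covariances are all true-score covariance, so they carry over unchanged; only the diagonal terms shrink to ρᵢσᵢ².
True-score variance = [0.5²·3²·0.66 + 1.8²·20.9²·0.93 + 1.3²·18.6²·0.71] + 812.87 = 1732.8 + 812.87 = 2545.67.
Reliability = 2545.67 / 2815.06 = 0.904.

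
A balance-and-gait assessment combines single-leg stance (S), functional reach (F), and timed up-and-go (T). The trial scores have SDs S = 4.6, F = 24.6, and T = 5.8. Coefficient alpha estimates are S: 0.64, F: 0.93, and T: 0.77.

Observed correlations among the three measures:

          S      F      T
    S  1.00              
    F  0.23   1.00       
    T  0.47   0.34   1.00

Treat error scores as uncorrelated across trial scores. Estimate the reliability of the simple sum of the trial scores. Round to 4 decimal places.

Var(S+F+T) = 4.6² + 24.6² + 5.8² + 2·[4.6·24.6·0.23 + 4.6·5.8·0.47 + 24.6·5.8·0.34] = 659.96 + 174.155 = 834.115.
Because errors are independent across components, Cov(Tᵢ,Tⱼ) = Cov(Xᵢ,Xⱼ); the off-diagonal part of the true-score variance is the same as above.
True-score variance = [4.6²·0.64 + 24.6²·0.93 + 5.8²·0.77] + 174.155 = 602.244 + 174.155 = 776.399.
Reliability = 776.399 / 834.115 = 0.9308.

0.9308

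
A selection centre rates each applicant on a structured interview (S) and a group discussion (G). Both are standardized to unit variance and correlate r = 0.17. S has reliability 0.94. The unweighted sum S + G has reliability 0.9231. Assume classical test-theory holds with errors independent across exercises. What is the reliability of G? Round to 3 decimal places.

0.880

Var(S+G) = 2 + 2·0.17 = 2.340.
True-score variance = ρ_S + ρ_G + 2·0.17, so 0.9231 = (0.94 + ρ_G + 0.34) / 2.340.
ρ_G = 0.9231·2.340 − 0.94 − 0.34 = 0.880.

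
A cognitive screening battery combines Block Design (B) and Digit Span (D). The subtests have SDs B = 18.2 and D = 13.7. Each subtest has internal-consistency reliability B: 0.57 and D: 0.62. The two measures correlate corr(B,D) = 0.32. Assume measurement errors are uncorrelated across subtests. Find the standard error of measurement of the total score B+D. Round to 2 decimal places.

14.62

Var(total) = 518.93 + 159.578 = 678.508.
True-score variance = 305.175 + 159.578 = 464.752, so reliability = 0.6850.
Error variance = 678.508 − 464.752 = 213.755; SEM = √213.755 = 14.62.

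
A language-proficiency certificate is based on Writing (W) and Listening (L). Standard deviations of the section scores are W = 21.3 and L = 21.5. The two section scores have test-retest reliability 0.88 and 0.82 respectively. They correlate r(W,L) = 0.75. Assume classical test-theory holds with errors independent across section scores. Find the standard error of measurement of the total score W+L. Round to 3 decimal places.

11.732

Var(total) = 915.94 + 686.925 = 1602.87.
True-score variance = 778.292 + 686.925 = 1465.22, so reliability = 0.9141.
Error variance = 1602.87 − 1465.22 = 137.648; SEM = √137.648 = 11.732.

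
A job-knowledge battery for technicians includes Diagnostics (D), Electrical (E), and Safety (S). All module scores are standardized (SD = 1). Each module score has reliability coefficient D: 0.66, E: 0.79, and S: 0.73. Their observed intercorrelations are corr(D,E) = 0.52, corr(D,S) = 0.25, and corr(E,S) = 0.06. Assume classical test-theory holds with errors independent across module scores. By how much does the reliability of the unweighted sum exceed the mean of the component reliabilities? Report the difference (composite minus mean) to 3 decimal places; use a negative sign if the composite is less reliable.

0.097

Var(sum) = 3 + 1.66 = 4.66; true-score variance = 2.18 + 1.66 = 3.84; composite reliability = 0.8240.
Mean component reliability = 0.7267.
Difference = 0.8240 − 0.7267 = 0.097.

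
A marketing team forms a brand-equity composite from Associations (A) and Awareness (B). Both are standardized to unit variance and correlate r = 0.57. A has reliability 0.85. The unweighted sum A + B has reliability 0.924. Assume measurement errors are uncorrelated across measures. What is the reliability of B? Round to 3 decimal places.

0.911

Var(A+B) = 2 + 2·0.57 = 3.140.
True-score variance = ρ_A + ρ_B + 2·0.57, so 0.924 = (0.85 + ρ_B + 1.14) / 3.140.
ρ_B = 0.924·3.140 − 0.85 − 1.14 = 0.911.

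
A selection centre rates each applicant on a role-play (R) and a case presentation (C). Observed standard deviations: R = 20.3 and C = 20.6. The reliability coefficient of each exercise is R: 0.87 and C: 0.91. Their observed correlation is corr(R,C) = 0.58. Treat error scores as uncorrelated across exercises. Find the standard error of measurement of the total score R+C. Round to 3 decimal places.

Var(total) = 836.45 + 485.089 = 1321.54.
True-score variance = 744.686 + 485.089 = 1229.77, so reliability = 0.9306.
Error variance = 1321.54 − 1229.77 = 91.7641; SEM = √91.7641 = 9.579.

9.579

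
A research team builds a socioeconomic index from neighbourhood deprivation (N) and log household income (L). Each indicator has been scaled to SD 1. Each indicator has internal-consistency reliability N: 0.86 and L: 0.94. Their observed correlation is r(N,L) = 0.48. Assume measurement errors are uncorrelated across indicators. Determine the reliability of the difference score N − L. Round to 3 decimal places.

Var(N−L) = 1 + 1 − 2·0.48 = 2 − 0.96 = 1.04.
With uncorrelated errors the cross-covariances are all true-score covariance, so they carry over unchanged; only the diagonal terms shrink to ρᵢσᵢ².
True-score variance = [0.86 + 0.94] − 0.96 = 1.8 − 0.96 = 0.84.
Reliability = 0.84 / 1.04 = 0.808.

0.808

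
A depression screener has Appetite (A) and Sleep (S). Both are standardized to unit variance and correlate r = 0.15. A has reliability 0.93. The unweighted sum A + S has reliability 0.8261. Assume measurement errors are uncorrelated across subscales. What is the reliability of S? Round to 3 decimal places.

Var(A+S) = 2 + 2·0.15 = 2.300.
True-score variance = ρ_A + ρ_S + 2·0.15, so 0.8261 = (0.93 + ρ_S + 0.30) / 2.300.
ρ_S = 0.8261·2.300 − 0.93 − 0.30 = 0.670.

0.670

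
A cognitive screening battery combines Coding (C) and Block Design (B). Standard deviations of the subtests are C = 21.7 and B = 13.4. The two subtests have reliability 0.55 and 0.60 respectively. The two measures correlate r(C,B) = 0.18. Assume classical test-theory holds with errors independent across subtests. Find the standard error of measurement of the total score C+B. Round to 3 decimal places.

16.844

Var(total) = 650.45 + 104.681 = 755.131.
True-score variance = 366.726 + 104.681 = 471.406, so reliability = 0.6243.
Error variance = 755.131 − 471.406 = 283.725; SEM = √283.725 = 16.844.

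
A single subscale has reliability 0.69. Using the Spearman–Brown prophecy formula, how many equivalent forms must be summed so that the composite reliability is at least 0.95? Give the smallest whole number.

k ≥ ρ*(1−ρ₁)/(ρ₁(1−ρ*)) = 0.95·0.31 / (0.69·0.05) = 8.536.
Smallest integer k = 9.

9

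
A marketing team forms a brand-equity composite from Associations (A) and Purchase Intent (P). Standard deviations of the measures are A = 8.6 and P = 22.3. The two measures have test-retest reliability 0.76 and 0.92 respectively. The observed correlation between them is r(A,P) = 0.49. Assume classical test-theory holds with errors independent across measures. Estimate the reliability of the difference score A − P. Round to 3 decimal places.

0.850

Var(A−P) = 8.6² + 22.3² − 2·8.6·22.3·0.49 = 571.25 − 187.944 = 383.306.
Because errors are independent across components, Cov(Tᵢ,Tⱼ) = Cov(Xᵢ,Xⱼ); the off-diagonal part of the true-score variance is the same as above.
True-score variance = [8.6²·0.76 + 22.3²·0.92] − 187.944 = 513.716 − 187.944 = 325.772.
Reliability = 325.772 / 383.306 = 0.850.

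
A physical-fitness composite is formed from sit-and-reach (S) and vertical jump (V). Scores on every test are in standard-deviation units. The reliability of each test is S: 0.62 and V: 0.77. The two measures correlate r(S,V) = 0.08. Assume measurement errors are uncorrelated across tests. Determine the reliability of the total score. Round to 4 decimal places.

Var(S+V) = 2 + 2·[0.08] = 2 + 0.16 = 2.16.
Under uncorrelated errors the observed covariances equal the true-score covariances, so only the own-variance terms attenuate.
True-score variance = [0.62 + 0.77] + 0.16 = 1.39 + 0.16 = 1.55.
Reliability = 1.55 / 2.16 = 0.7176.

0.7176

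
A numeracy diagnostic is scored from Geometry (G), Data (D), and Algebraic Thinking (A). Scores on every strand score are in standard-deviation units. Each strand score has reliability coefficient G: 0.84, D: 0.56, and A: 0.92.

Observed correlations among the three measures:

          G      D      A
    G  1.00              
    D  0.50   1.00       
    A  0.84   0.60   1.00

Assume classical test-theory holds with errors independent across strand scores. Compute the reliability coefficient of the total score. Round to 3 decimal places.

Var(G+D+A) = 3 + 2·[0.50 + 0.84 + 0.60] = 3 + 3.88 = 6.88.
With uncorrelated errors the cross-covariances are all true-score covariance, so they carry over unchanged; only the diagonal terms shrink to ρᵢσᵢ².
True-score variance = [0.84 + 0.56 + 0.92] + 3.88 = 2.32 + 3.88 = 6.2.
Reliability = 6.2 / 6.88 = 0.901.

0.901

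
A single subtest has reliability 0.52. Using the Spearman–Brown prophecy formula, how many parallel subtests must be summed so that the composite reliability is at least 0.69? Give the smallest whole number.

k ≥ ρ*(1−ρ₁)/(ρ₁(1−ρ*)) = 0.69·0.48 / (0.52·0.31) = 2.055.
Smallest integer k = 3.

3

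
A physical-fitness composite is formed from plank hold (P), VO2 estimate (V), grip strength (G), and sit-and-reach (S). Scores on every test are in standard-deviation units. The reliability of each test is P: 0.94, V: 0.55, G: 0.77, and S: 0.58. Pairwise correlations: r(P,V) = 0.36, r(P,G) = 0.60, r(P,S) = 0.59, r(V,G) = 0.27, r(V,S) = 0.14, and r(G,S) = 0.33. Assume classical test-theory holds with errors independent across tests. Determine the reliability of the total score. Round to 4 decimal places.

0.8648

Var(P+V+G+S) = 4 + 2·[0.36 + 0.60 + 0.59 + 0.27 + 0.14 + 0.33] = 4 + 4.58 = 8.58.
With uncorrelated errors the cross-covariances are all true-score covariance, so they carry over unchanged; only the diagonal terms shrink to ρᵢσᵢ².
True-score variance = [0.94 + 0.55 + 0.77 + 0.58] + 4.58 = 2.84 + 4.58 = 7.42.
Reliability = 7.42 / 8.58 = 0.8648.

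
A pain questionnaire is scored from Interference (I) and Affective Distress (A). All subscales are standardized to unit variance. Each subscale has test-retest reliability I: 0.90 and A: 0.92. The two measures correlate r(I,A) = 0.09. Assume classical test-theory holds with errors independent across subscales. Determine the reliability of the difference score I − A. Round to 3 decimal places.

Var(I−A) = 1 + 1 − 2·0.09 = 2 − 0.18 = 1.82.
Under uncorrelated errors the observed covariances equal the true-score covariances, so only the own-variance terms attenuate.
True-score variance = [0.90 + 0.92] − 0.18 = 1.82 − 0.18 = 1.64.
Reliability = 1.64 / 1.82 = 0.901.

0.901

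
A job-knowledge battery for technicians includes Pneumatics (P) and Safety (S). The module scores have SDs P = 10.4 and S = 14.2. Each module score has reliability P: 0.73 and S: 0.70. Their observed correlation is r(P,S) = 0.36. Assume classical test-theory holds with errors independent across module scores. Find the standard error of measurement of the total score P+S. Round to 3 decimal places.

9.471

Var(total) = 309.8 + 106.33 = 416.13.
True-score variance = 220.105 + 106.33 = 326.434, so reliability = 0.7845.
Error variance = 416.13 − 326.434 = 89.6952; SEM = √89.6952 = 9.471.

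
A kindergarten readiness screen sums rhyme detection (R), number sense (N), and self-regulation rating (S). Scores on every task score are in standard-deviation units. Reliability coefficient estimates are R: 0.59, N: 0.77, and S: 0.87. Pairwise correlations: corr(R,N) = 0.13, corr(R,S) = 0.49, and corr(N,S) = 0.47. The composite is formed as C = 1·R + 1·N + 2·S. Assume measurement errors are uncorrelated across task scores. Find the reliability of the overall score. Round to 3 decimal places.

Var(C) = 1 + 1 + 2² + 2·[0.13 + 2·0.49 + 2·0.47] = 6 + 4.1 = 10.1.
Because errors are independent across components, Cov(Tᵢ,Tⱼ) = Cov(Xᵢ,Xⱼ); the off-diagonal part of the true-score variance is the same as above.
True-score variance = [0.59 + 0.77 + 2²·0.87] + 4.1 = 4.84 + 4.1 = 8.94.
Reliability = 8.94 / 10.1 = 0.885.

0.885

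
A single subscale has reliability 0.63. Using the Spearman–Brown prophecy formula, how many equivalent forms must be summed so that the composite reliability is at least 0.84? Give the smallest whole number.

k ≥ ρ*(1−ρ₁)/(ρ₁(1−ρ*)) = 0.84·0.37 / (0.63·0.16) = 3.083.
Smallest integer k = 4.

4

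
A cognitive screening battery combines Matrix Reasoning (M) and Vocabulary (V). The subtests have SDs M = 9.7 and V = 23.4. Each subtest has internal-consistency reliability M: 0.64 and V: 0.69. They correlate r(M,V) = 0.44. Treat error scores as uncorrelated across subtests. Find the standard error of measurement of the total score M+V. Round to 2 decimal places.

Var(total) = 641.65 + 199.742 = 841.392.
True-score variance = 438.034 + 199.742 = 637.776, so reliability = 0.7580.
Error variance = 841.392 − 637.776 = 203.616; SEM = √203.616 = 14.27.

14.27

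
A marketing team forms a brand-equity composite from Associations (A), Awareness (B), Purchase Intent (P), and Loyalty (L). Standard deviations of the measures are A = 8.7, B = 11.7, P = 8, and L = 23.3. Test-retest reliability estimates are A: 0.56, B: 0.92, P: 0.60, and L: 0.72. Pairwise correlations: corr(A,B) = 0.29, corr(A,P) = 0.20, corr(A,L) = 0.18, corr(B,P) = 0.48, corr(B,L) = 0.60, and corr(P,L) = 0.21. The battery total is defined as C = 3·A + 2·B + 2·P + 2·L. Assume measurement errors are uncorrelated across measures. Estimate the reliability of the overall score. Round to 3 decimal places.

Var(C) = 3²·8.7² + 2²·11.7² + 2²·8² + 2²·23.3² + 2·[6·8.7·11.7·0.29 + 6·8.7·8·0.20 + 6·8.7·23.3·0.18 + 4·11.7·8·0.48 + 4·11.7·23.3·0.60 + 4·8·23.3·0.21] = 3656.33 + 2940.23 = 6596.56.
Under uncorrelated errors the observed covariances equal the true-score covariances, so only the own-variance terms attenuate.
True-score variance = [3²·8.7²·0.56 + 2²·11.7²·0.92 + 2²·8²·0.60 + 2²·23.3²·0.72] + 2940.23 = 2602.36 + 2940.23 = 5542.58.
Reliability = 5542.58 / 6596.56 = 0.840.

0.840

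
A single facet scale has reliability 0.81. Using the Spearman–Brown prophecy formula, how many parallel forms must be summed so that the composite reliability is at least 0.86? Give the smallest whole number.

k ≥ ρ*(1−ρ₁)/(ρ₁(1−ρ*)) = 0.86·0.19 / (0.81·0.14) = 1.441.
Smallest integer k = 2.

2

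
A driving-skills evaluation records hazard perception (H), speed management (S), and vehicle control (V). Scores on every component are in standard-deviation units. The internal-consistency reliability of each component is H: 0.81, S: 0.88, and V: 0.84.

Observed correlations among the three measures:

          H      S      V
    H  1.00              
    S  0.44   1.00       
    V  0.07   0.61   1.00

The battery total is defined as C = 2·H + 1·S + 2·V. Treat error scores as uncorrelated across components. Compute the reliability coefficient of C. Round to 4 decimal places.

Var(C) = 2² + 1 + 2² + 2·[2·0.44 + 4·0.07 + 2·0.61] = 9 + 4.76 = 13.76.
With uncorrelated errors the cross-covariances are all true-score covariance, so they carry over unchanged; only the diagonal terms shrink to ρᵢσᵢ².
True-score variance = [2²·0.81 + 0.88 + 2²·0.84] + 4.76 = 7.48 + 4.76 = 12.24.
Reliability = 12.24 / 13.76 = 0.8895.

0.8895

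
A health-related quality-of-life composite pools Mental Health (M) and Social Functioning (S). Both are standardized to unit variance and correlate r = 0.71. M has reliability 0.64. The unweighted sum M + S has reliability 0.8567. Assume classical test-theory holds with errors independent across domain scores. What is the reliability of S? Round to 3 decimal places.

0.870

Var(M+S) = 2 + 2·0.71 = 3.420.
True-score variance = ρ_M + ρ_S + 2·0.71, so 0.8567 = (0.64 + ρ_S + 1.42) / 3.420.
ρ_S = 0.8567·3.420 − 0.64 − 1.42 = 0.870.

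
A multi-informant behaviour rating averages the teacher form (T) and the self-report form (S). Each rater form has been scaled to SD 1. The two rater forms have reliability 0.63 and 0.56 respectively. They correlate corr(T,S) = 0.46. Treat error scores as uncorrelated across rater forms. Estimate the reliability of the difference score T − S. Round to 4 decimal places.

0.2500

Var(T−S) = 1 + 1 − 2·0.46 = 2 − 0.92 = 1.08.
With uncorrelated errors the cross-covariances are all true-score covariance, so they carry over unchanged; only the diagonal terms shrink to ρᵢσᵢ².
True-score variance = [0.63 + 0.56] − 0.92 = 1.19 − 0.92 = 0.27.
Reliability = 0.27 / 1.08 = 0.2500.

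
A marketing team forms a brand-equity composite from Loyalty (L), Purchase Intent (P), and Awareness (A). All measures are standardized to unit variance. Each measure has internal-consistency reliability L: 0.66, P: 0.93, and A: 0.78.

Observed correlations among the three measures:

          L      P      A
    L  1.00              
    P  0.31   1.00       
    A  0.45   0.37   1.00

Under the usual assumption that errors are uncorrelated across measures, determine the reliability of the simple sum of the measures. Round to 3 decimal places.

Var(L+P+A) = 3 + 2·[0.31 + 0.45 + 0.37] = 3 + 2.26 = 5.26.
Because errors are independent across components, Cov(Tᵢ,Tⱼ) = Cov(Xᵢ,Xⱼ); the off-diagonal part of the true-score variance is the same as above.
True-score variance = [0.66 + 0.93 + 0.78] + 2.26 = 2.37 + 2.26 = 4.63.
Reliability = 4.63 / 5.26 = 0.880.

0.880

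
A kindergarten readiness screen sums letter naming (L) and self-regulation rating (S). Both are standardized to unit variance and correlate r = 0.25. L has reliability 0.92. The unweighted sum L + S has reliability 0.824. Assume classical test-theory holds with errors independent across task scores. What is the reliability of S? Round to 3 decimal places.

0.640

Var(L+S) = 2 + 2·0.25 = 2.500.
True-score variance = ρ_L + ρ_S + 2·0.25, so 0.824 = (0.92 + ρ_S + 0.50) / 2.500.
ρ_S = 0.824·2.500 − 0.92 − 0.50 = 0.640.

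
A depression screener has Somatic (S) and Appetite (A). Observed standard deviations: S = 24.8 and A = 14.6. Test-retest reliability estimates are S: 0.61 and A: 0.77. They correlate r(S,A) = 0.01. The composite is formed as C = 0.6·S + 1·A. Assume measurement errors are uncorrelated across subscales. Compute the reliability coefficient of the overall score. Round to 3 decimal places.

0.692

Var(C) = 0.6²·24.8² + 14.6² + 2·[0.6·24.8·14.6·0.01] = 434.574 + 4.34496 = 438.919.
With uncorrelated errors the cross-covariances are all true-score covariance, so they carry over unchanged; only the diagonal terms shrink to ρᵢσᵢ².
True-score variance = [0.6²·24.8²·0.61 + 14.6²·0.77] + 4.34496 = 299.196 + 4.34496 = 303.541.
Reliability = 303.541 / 438.919 = 0.692.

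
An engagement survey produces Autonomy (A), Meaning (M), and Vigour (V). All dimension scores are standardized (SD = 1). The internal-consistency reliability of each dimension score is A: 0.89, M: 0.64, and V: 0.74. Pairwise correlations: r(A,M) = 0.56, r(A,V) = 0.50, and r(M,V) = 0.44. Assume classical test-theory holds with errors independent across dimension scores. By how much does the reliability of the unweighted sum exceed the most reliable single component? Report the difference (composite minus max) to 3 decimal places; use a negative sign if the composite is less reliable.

Var(sum) = 3 + 3 = 6; true-score variance = 2.27 + 3 = 5.27; composite reliability = 0.8783.
Max component reliability = 0.8900.
Difference = 0.8783 − 0.8900 = -0.012.

-0.012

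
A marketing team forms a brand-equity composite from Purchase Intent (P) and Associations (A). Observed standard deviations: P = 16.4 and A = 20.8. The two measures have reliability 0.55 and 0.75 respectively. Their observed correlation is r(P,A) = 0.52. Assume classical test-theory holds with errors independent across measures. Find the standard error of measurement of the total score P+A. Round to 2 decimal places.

Var(total) = 701.6 + 354.765 = 1056.36.
True-score variance = 472.408 + 354.765 = 827.173, so reliability = 0.7830.
Error variance = 1056.36 − 827.173 = 229.192; SEM = √229.192 = 15.14.

15.14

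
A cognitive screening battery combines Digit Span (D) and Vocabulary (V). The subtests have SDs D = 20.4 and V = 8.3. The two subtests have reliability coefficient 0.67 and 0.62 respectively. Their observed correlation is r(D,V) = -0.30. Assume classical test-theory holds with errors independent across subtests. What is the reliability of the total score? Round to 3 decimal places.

0.574

Var(D+V) = 20.4² + 8.3² + 2·[20.4·8.3·(-0.30)] = 485.05 − 101.592 = 383.458.
Because errors are independent across components, Cov(Tᵢ,Tⱼ) = Cov(Xᵢ,Xⱼ); the off-diagonal part of the true-score variance is the same as above.
True-score variance = [20.4²·0.67 + 8.3²·0.62] − 101.592 = 321.539 − 101.592 = 219.947.
Reliability = 219.947 / 383.458 = 0.574.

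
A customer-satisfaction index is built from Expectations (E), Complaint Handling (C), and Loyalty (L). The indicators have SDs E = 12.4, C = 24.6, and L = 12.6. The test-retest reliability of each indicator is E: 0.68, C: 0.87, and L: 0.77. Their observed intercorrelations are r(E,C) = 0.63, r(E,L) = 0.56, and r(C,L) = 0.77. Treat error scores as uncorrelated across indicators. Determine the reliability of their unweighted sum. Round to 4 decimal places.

0.9159

Var(E+C+L) = 12.4² + 24.6² + 12.6² + 2·[12.4·24.6·0.63 + 12.4·12.6·0.56 + 24.6·12.6·0.77] = 917.68 + 1036.68 = 1954.36.
Under uncorrelated errors the observed covariances equal the true-score covariances, so only the own-variance terms attenuate.
True-score variance = [12.4²·0.68 + 24.6²·0.87 + 12.6²·0.77] + 1036.68 = 753.291 + 1036.68 = 1789.97.
Reliability = 1789.97 / 1954.36 = 0.9159.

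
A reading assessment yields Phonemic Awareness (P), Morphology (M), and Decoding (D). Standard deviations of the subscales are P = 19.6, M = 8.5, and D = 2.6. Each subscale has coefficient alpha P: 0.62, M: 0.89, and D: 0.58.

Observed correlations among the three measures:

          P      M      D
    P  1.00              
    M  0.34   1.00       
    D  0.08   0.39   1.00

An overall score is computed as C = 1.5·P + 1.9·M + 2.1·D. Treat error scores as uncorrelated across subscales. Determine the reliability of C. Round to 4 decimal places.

0.7649

Var(C) = 1.5²·19.6² + 1.9²·8.5² + 2.1²·2.6² + 2·[2.85·19.6·8.5·0.34 + 3.15·19.6·2.6·0.08 + 3.99·8.5·2.6·0.39] = 1154.99 + 417.334 = 1572.33.
Because errors are independent across components, Cov(Tᵢ,Tⱼ) = Cov(Xᵢ,Xⱼ); the off-diagonal part of the true-score variance is the same as above.
True-score variance = [1.5²·19.6²·0.62 + 1.9²·8.5²·0.89 + 2.1²·2.6²·0.58] + 417.334 = 785.326 + 417.334 = 1202.66.
Reliability = 1202.66 / 1572.33 = 0.7649.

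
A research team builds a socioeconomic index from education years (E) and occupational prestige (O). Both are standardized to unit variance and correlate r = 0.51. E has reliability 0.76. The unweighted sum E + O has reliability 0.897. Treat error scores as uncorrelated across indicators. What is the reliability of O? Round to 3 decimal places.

Var(E+O) = 2 + 2·0.51 = 3.020.
True-score variance = ρ_E + ρ_O + 2·0.51, so 0.897 = (0.76 + ρ_O + 1.02) / 3.020.
ρ_O = 0.897·3.020 − 0.76 − 1.02 = 0.929.

0.929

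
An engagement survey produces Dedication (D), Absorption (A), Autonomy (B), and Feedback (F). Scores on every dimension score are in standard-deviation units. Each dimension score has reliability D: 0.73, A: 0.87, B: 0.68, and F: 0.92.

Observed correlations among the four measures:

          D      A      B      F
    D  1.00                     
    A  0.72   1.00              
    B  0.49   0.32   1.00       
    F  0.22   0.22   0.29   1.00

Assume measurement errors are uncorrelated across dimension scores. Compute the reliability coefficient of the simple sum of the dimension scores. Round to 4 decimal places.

0.9061

Var(D+A+B+F) = 4 + 2·[0.72 + 0.49 + 0.22 + 0.32 + 0.22 + 0.29] = 4 + 4.52 = 8.52.
Under uncorrelated errors the observed covariances equal the true-score covariances, so only the own-variance terms attenuate.
True-score variance = [0.73 + 0.87 + 0.68 + 0.92] + 4.52 = 3.2 + 4.52 = 7.72.
Reliability = 7.72 / 8.52 = 0.9061.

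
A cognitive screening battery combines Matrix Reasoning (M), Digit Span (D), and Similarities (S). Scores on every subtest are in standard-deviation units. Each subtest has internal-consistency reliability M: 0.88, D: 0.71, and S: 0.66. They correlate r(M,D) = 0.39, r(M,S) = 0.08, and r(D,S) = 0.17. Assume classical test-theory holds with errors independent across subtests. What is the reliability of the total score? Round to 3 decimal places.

Var(M+D+S) = 3 + 2·[0.39 + 0.08 + 0.17] = 3 + 1.28 = 4.28.
Under uncorrelated errors the observed covariances equal the true-score covariances, so only the own-variance terms attenuate.
True-score variance = [0.88 + 0.71 + 0.66] + 1.28 = 2.25 + 1.28 = 3.53.
Reliability = 3.53 / 4.28 = 0.825.

0.825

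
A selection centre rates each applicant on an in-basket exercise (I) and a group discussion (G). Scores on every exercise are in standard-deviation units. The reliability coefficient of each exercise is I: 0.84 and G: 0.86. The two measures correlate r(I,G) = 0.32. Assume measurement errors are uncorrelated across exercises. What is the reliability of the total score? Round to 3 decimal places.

0.886

Var(I+G) = 2 + 2·[0.32] = 2 + 0.64 = 2.64.
Because errors are independent across components, Cov(Tᵢ,Tⱼ) = Cov(Xᵢ,Xⱼ); the off-diagonal part of the true-score variance is the same as above.
True-score variance = [0.84 + 0.86] + 0.64 = 1.7 + 0.64 = 2.34.
Reliability = 2.34 / 2.64 = 0.886.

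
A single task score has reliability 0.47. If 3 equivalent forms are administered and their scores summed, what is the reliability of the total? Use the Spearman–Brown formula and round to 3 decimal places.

ρ_k = kρ / (1 + (k−1)ρ) = 3·0.47 / (1 + 2·0.47) = 1.410 / 1.940 = 0.727.

0.727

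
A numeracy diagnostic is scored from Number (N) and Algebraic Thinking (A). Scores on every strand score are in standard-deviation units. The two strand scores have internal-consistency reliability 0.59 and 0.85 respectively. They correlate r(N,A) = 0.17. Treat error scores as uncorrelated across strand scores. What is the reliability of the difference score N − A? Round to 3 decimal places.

Var(N−A) = 1 + 1 − 2·0.17 = 2 − 0.34 = 1.66.
With uncorrelated errors the cross-covariances are all true-score covariance, so they carry over unchanged; only the diagonal terms shrink to ρᵢσᵢ².
True-score variance = [0.59 + 0.85] − 0.34 = 1.44 − 0.34 = 1.1.
Reliability = 1.1 / 1.66 = 0.663.

0.663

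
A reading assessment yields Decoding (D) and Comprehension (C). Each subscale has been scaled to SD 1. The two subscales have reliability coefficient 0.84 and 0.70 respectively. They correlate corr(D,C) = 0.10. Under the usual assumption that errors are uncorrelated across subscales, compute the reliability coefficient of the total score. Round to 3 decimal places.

Var(D+C) = 2 + 2·[0.10] = 2 + 0.2 = 2.2.
With uncorrelated errors the cross-covariances are all true-score covariance, so they carry over unchanged; only the diagonal terms shrink to ρᵢσᵢ².
True-score variance = [0.84 + 0.70] + 0.2 = 1.54 + 0.2 = 1.74.
Reliability = 1.74 / 2.2 = 0.791.

0.791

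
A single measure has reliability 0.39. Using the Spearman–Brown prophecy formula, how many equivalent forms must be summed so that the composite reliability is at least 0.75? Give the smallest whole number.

5

k ≥ ρ*(1−ρ₁)/(ρ₁(1−ρ*)) = 0.75·0.61 / (0.39·0.25) = 4.692.
Smallest integer k = 5.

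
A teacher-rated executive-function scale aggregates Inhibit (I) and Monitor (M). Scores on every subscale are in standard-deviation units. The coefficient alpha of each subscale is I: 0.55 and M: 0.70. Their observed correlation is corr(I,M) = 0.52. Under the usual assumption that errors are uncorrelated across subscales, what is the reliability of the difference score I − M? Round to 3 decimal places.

0.219

Var(I−M) = 1 + 1 − 2·0.52 = 2 − 1.04 = 0.96.
Under uncorrelated errors the observed covariances equal the true-score covariances, so only the own-variance terms attenuate.
True-score variance = [0.55 + 0.70] − 1.04 = 1.25 − 1.04 = 0.21.
Reliability = 0.21 / 0.96 = 0.219.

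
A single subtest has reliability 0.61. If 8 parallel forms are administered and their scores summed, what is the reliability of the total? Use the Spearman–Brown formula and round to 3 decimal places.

0.926

ρ_k = kρ / (1 + (k−1)ρ) = 8·0.61 / (1 + 7·0.61) = 4.880 / 5.270 = 0.926.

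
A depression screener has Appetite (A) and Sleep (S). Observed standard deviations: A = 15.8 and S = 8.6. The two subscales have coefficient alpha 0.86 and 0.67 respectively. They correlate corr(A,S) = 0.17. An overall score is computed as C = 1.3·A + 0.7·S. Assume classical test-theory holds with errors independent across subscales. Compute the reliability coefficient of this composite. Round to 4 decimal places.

0.8580

Var(C) = 1.3²·15.8² + 0.7²·8.6² + 2·[0.91·15.8·8.6·0.17] = 458.132 + 42.0413 = 500.173.
With uncorrelated errors the cross-covariances are all true-score covariance, so they carry over unchanged; only the diagonal terms shrink to ρᵢσᵢ².
True-score variance = [1.3²·15.8²·0.86 + 0.7²·8.6²·0.67] + 42.0413 = 387.108 + 42.0413 = 429.149.
Reliability = 429.149 / 500.173 = 0.8580.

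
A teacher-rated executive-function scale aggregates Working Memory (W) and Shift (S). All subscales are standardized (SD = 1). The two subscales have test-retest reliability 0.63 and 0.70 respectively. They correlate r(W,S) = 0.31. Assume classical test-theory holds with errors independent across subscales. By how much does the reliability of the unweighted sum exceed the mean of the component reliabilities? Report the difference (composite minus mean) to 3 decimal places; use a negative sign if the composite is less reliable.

Var(sum) = 2 + 0.62 = 2.62; true-score variance = 1.33 + 0.62 = 1.95; composite reliability = 0.7443.
Mean component reliability = 0.6650.
Difference = 0.7443 − 0.6650 = 0.079.

0.079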